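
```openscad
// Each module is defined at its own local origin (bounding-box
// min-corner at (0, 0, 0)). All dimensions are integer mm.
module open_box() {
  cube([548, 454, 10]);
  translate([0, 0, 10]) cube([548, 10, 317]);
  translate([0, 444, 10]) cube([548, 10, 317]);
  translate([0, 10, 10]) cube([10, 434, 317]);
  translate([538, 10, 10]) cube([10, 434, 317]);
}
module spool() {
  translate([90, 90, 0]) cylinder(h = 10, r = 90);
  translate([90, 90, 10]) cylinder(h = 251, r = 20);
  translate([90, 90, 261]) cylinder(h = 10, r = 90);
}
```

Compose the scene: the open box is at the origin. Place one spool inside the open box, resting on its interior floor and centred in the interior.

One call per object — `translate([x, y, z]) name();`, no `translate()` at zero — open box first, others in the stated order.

open_box();
translate([184, 137, 10]) spool();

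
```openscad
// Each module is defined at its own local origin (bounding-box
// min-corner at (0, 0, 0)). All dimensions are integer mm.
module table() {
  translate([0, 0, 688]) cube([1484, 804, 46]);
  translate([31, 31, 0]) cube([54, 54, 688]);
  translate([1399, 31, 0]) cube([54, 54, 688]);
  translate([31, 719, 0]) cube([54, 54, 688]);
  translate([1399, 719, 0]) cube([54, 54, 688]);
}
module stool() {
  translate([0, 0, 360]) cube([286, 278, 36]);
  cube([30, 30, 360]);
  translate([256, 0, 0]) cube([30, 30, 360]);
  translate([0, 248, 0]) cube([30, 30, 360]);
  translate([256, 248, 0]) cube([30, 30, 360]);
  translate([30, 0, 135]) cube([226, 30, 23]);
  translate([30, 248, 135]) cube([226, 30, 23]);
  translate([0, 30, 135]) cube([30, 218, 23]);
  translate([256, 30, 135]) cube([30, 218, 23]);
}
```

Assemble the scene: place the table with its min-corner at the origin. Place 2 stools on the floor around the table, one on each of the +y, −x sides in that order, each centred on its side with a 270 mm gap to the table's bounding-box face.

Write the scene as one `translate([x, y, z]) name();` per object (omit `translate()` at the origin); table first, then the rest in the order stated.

table();
translate([599, 1074, 0]) stool();
translate([-556, 263, 0]) stool();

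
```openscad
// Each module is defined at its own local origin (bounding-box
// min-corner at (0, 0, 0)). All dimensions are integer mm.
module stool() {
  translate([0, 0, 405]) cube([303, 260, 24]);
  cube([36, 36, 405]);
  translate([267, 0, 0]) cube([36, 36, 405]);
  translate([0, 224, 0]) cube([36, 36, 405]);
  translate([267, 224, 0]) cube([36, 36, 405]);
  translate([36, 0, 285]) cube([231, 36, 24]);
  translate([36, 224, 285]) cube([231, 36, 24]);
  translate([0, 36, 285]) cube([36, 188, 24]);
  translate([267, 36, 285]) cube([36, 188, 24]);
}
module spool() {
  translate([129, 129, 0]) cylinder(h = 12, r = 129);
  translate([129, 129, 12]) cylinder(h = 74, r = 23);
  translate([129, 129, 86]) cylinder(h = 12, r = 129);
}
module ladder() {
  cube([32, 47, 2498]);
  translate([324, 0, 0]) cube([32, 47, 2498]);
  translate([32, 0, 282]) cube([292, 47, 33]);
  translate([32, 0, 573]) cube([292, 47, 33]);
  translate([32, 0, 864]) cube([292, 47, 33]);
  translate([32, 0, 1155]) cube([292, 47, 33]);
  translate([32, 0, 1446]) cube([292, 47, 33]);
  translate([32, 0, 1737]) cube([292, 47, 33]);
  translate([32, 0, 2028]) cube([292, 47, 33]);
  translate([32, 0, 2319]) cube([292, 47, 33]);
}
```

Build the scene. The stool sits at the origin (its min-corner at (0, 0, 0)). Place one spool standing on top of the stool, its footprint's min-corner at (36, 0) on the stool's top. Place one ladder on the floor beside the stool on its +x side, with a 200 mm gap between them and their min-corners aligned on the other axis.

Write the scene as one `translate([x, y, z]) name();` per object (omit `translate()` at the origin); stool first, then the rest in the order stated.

stool();
translate([36, 0, 429]) spool();
translate([503, 0, 0]) ladder();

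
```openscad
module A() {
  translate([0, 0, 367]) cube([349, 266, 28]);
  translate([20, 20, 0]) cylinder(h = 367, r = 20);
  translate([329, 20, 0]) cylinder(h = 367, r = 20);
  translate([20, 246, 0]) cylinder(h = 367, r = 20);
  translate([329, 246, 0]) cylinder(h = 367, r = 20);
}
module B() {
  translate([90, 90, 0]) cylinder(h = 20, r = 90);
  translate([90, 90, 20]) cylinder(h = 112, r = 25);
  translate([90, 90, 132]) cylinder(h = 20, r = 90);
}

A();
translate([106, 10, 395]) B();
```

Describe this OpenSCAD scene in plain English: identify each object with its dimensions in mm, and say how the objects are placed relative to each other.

A is a four-legged stool. The seat is 349×266 mm, 28 mm thick, top at z = 395 mm. It stands on four round legs, each 40 mm in diameter, from z = 0 to the seat underside, each leg's axis is inset half a diameter from the nearest pair of seat edges (so the leg's bounding box is flush with the corner).

B is a spool: two coaxial disc flanges of radius 90 mm and thickness 20 mm, joined by a core cylinder of radius 25 mm and height 112 mm. The lower flange rests on z = 0 and the three cylinders share a vertical axis.

The spool is on top of the stool.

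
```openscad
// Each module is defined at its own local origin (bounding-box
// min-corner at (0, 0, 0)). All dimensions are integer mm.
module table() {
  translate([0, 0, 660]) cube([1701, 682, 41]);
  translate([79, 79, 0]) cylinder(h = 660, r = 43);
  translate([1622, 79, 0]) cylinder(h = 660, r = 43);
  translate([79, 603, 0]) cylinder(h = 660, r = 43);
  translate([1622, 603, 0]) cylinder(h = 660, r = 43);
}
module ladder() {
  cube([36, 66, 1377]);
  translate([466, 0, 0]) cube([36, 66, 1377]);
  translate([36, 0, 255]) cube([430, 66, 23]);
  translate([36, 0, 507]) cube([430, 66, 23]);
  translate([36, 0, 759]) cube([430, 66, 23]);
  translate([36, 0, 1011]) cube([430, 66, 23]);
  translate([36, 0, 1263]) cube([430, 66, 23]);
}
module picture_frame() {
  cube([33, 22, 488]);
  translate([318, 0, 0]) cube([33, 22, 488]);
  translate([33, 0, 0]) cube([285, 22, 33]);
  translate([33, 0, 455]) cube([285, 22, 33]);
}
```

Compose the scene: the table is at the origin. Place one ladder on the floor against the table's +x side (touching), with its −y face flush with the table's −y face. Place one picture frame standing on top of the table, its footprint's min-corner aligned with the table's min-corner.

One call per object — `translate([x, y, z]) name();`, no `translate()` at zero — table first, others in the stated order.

table();
translate([1701, 0, 0]) ladder();
translate([0, 0, 701]) picture_frame();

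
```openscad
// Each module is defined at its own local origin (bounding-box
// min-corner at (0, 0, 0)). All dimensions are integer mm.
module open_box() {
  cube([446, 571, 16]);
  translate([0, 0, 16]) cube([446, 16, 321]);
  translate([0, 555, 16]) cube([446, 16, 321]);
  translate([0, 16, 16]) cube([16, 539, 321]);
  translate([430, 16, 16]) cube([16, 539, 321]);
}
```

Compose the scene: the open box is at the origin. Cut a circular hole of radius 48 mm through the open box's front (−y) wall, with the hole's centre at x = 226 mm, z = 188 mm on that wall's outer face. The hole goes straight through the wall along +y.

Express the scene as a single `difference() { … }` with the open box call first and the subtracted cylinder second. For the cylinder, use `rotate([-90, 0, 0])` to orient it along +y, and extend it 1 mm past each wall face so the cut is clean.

difference() {
  open_box();
  translate([226, -1, 188]) rotate([-90, 0, 0]) cylinder(h = 18, r = 48);
}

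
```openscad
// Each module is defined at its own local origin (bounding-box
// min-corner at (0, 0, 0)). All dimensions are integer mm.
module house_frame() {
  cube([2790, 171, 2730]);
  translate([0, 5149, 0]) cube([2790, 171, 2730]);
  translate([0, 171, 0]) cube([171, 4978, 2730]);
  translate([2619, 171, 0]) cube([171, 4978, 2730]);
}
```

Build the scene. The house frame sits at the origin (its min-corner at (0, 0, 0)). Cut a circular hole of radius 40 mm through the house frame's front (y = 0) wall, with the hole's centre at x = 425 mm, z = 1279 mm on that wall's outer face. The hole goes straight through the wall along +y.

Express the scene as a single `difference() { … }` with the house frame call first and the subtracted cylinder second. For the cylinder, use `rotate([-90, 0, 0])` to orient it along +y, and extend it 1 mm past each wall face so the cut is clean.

difference() {
  house_frame();
  translate([425, -1, 1279]) rotate([-90, 0, 0]) cylinder(h = 173, r = 40);
}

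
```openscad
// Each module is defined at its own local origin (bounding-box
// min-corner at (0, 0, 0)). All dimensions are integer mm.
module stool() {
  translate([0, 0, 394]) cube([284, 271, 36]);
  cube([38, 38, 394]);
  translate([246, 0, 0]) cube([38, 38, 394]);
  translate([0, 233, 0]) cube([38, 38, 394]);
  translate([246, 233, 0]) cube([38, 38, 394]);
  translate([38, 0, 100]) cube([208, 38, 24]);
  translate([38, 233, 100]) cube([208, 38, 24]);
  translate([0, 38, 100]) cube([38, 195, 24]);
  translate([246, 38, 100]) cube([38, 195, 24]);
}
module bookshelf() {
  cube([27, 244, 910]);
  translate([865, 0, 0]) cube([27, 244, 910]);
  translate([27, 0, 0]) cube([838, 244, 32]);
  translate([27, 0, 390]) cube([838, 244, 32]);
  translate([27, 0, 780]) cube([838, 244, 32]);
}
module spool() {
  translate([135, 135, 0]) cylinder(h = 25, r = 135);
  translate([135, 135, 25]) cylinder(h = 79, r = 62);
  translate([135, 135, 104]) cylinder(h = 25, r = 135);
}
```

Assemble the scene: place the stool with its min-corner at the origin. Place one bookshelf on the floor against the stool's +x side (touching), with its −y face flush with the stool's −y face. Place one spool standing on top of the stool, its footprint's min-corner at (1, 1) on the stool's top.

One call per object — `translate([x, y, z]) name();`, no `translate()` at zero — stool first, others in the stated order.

stool();
translate([284, 0, 0]) bookshelf();
translate([1, 1, 430]) spool();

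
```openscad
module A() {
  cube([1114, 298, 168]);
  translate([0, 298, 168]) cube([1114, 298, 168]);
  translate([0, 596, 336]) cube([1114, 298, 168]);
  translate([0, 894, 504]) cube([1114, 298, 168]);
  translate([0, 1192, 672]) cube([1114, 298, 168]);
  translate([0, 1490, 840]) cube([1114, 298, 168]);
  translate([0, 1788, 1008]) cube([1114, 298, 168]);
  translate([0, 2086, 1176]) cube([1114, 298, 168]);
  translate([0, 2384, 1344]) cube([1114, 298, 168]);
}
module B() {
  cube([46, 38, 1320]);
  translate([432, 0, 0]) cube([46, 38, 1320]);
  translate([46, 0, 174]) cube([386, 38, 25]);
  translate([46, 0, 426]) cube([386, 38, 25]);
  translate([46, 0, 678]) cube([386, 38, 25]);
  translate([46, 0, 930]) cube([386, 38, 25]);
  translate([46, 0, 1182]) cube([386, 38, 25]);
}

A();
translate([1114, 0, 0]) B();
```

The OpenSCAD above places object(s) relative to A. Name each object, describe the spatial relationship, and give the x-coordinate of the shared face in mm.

A is a staircase. B is a ladder. The ladder is against the staircase's +x side, with their −y faces flush. The x-coordinate of the shared face is 1114 mm.

The staircase's +x face and the ladder's −x face are both at x = 1114 mm.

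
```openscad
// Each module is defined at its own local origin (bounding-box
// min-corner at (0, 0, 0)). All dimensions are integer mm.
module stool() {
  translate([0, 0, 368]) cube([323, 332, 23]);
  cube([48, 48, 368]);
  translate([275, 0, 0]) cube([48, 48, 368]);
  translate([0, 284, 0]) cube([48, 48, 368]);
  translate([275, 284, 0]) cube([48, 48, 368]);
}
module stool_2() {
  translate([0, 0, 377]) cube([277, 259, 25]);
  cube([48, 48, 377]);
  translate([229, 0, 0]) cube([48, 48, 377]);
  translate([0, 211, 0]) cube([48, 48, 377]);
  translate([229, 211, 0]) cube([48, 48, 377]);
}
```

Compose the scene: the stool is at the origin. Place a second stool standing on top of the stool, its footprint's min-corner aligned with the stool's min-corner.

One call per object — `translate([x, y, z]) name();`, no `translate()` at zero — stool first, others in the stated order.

stool();
translate([0, 0, 391]) stool_2();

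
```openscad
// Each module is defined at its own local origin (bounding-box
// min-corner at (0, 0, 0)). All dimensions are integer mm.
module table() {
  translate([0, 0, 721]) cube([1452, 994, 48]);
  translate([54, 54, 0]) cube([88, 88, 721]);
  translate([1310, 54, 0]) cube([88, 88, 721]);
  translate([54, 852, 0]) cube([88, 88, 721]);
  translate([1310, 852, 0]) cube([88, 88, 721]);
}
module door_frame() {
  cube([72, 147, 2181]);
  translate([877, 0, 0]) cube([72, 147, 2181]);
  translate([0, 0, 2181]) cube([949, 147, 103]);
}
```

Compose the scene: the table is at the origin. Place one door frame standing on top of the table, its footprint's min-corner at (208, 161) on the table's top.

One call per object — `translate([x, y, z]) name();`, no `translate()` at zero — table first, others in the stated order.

table();
translate([208, 161, 769]) door_frame();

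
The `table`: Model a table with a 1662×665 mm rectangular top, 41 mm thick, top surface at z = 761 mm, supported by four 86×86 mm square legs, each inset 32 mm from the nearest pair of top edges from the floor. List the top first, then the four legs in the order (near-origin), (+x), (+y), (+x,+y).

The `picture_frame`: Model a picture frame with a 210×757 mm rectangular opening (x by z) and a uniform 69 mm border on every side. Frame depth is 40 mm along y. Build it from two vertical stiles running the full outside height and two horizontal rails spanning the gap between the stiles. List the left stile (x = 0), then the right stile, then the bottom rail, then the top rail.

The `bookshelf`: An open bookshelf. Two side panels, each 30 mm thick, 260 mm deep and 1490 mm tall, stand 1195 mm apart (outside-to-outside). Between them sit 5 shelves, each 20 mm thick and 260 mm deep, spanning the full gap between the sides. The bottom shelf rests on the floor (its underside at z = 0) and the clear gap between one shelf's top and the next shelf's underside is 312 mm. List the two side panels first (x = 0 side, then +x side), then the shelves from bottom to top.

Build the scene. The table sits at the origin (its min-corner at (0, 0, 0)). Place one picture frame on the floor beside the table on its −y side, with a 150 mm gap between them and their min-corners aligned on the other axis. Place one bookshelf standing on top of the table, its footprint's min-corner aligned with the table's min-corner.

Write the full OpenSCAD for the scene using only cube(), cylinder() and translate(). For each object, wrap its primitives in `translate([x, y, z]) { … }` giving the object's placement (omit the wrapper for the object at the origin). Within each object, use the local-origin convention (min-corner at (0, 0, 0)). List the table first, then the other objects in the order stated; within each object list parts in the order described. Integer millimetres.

translate([0, 0, 720]) cube([1662, 665, 41]);
translate([32, 32, 0]) cube([86, 86, 720]);
translate([1544, 32, 0]) cube([86, 86, 720]);
translate([32, 547, 0]) cube([86, 86, 720]);
translate([1544, 547, 0]) cube([86, 86, 720]);
translate([0, -190, 0]) {
  cube([69, 40, 895]);
  translate([279, 0, 0]) cube([69, 40, 895]);
  translate([69, 0, 0]) cube([210, 40, 69]);
  translate([69, 0, 826]) cube([210, 40, 69]);
}
translate([0, 0, 761]) {
  cube([30, 260, 1490]);
  translate([1165, 0, 0]) cube([30, 260, 1490]);
  translate([30, 0, 0]) cube([1135, 260, 20]);
  translate([30, 0, 332]) cube([1135, 260, 20]);
  translate([30, 0, 664]) cube([1135, 260, 20]);
  translate([30, 0, 996]) cube([1135, 260, 20]);
  translate([30, 0, 1328]) cube([1135, 260, 20]);
}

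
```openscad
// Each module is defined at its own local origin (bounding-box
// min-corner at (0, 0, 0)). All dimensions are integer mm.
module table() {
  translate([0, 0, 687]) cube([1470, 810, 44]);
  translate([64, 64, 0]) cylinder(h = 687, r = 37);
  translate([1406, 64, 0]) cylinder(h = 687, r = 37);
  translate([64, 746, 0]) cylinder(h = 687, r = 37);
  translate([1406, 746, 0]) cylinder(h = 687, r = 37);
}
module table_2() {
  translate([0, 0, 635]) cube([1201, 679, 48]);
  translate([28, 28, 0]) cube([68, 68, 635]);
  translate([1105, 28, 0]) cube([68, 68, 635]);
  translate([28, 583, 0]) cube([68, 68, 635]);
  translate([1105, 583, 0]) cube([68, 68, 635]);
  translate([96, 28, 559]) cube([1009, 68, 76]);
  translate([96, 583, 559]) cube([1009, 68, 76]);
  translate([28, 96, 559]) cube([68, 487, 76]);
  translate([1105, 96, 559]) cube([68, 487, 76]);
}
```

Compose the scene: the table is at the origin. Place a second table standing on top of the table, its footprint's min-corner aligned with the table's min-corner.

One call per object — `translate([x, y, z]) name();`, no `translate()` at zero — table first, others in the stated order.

table();
translate([0, 0, 731]) table_2();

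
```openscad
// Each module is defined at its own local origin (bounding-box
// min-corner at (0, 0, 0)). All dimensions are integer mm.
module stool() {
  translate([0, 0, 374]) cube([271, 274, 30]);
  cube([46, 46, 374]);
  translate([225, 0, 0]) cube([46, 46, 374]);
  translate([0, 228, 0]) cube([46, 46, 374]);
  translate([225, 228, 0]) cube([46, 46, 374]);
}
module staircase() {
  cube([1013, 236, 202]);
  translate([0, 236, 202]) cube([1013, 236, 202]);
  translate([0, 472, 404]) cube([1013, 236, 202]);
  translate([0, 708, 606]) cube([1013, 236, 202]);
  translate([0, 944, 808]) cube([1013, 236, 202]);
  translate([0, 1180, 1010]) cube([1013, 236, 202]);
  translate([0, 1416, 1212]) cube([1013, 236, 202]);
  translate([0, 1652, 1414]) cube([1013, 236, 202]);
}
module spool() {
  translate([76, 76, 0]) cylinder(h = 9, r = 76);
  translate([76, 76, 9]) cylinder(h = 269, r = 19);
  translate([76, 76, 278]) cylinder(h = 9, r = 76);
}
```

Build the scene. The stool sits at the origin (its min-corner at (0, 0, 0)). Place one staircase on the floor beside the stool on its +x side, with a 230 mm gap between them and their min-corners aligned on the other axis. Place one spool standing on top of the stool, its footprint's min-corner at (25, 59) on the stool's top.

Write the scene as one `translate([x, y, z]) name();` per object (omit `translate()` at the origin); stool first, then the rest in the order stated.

stool();
translate([501, 0, 0]) staircase();
translate([25, 59, 404]) spool();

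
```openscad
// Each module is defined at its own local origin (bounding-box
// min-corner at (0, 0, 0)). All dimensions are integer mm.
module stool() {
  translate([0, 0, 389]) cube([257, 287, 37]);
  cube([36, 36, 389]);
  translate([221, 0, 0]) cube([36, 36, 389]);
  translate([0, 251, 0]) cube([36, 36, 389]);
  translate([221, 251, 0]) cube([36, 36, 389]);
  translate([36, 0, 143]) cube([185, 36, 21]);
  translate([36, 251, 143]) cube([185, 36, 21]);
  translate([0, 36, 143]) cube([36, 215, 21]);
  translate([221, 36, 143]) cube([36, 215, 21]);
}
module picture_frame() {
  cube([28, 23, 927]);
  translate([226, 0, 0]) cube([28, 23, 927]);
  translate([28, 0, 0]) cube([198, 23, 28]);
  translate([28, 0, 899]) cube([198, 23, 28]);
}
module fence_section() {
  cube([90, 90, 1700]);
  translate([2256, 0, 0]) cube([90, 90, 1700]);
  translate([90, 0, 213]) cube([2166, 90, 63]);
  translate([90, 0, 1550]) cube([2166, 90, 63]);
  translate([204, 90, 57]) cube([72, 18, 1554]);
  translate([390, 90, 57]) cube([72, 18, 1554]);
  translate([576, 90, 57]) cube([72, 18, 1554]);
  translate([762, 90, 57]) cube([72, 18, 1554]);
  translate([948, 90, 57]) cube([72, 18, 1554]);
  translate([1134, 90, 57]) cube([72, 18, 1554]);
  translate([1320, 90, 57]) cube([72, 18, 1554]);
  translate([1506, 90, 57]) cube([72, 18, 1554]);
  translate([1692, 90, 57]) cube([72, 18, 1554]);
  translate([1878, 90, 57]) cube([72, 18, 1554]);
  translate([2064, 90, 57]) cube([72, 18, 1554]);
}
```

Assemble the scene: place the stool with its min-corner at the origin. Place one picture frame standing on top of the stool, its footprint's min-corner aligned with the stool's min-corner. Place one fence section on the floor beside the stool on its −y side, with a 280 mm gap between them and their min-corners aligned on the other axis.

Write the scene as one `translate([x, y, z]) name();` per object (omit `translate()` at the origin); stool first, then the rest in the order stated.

stool();
translate([0, 0, 426]) picture_frame();
translate([0, -388, 0]) fence_section();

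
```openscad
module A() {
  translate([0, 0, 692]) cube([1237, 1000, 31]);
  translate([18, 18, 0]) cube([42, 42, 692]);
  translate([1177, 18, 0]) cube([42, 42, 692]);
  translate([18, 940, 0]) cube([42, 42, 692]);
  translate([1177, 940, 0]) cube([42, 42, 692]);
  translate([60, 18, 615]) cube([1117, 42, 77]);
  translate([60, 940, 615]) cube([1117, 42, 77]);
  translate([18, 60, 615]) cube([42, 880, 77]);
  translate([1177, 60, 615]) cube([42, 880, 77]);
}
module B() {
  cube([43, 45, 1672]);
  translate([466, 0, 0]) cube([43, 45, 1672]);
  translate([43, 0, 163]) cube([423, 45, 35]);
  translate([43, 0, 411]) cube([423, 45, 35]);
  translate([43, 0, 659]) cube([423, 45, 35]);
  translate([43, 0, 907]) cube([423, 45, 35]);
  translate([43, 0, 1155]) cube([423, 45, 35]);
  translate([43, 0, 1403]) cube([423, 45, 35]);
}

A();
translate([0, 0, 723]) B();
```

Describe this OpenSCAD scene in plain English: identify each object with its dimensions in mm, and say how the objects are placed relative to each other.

A is a rectangular dining table. The top is 1237×1000×31 mm with its upper surface at z = 723 mm. It stands on four 42×42 mm square legs, each inset 18 mm from the nearest pair of top edges, running from the floor to the underside of the top. Four apron rails, 42 mm thick and 77 mm tall, run between adjacent legs with their top edges flush with the underside of the top and their outer faces flush with the legs' outer faces.

B is a wooden ladder with two side rails of 43×45 mm section and 1672 mm height, set 509 mm apart overall. Between them run 6 rectangular rungs (45 mm deep, 35 mm thick), front faces flush with the rails' −y face. The bottom of the first rung is 163 mm above the floor and each subsequent rung is 248 mm higher than the one below.

The ladder is on top of the table.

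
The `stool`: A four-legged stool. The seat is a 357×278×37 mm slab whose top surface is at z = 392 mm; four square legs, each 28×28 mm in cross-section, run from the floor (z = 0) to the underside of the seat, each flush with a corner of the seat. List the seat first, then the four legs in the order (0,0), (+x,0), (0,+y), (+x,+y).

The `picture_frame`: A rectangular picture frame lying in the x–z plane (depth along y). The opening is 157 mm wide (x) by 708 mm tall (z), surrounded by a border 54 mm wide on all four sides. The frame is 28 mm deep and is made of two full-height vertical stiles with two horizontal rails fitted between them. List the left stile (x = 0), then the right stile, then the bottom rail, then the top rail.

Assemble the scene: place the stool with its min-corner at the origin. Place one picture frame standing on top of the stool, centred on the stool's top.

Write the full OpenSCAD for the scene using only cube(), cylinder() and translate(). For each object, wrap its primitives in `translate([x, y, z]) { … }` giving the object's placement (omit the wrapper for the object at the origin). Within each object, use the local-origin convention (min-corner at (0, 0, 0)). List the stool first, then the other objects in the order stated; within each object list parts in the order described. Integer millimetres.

translate([0, 0, 355]) cube([357, 278, 37]);
cube([28, 28, 355]);
translate([329, 0, 0]) cube([28, 28, 355]);
translate([0, 250, 0]) cube([28, 28, 355]);
translate([329, 250, 0]) cube([28, 28, 355]);
translate([46, 125, 392]) {
  cube([54, 28, 816]);
  translate([211, 0, 0]) cube([54, 28, 816]);
  translate([54, 0, 0]) cube([157, 28, 54]);
  translate([54, 0, 762]) cube([157, 28, 54]);
}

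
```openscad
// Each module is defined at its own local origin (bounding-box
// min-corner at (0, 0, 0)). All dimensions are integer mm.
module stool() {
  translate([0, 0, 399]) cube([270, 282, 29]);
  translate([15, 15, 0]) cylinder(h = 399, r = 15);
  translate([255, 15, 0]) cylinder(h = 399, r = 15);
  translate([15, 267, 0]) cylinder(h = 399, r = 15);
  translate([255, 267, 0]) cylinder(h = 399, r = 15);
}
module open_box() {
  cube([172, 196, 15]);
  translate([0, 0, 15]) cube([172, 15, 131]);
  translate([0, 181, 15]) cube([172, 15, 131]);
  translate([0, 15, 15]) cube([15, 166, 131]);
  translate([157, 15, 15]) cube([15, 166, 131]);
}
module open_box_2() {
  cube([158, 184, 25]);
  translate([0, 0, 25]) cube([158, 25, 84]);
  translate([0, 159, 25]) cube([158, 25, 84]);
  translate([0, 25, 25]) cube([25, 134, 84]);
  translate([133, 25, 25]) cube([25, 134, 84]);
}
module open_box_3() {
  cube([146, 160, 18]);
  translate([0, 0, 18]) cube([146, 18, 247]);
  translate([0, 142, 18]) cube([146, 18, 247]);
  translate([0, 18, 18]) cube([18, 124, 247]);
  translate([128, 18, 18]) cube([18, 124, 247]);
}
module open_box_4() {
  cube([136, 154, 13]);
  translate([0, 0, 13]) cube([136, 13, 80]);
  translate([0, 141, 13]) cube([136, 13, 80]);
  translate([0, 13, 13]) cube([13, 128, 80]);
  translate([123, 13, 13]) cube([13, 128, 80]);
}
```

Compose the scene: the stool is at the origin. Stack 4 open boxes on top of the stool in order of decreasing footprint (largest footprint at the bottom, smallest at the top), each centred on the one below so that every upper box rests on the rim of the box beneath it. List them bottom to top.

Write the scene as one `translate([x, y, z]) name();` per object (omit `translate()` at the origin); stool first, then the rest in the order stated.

stool();
translate([49, 43, 428]) open_box();
translate([56, 49, 574]) open_box_2();
translate([62, 61, 683]) open_box_3();
translate([67, 64, 948]) open_box_4();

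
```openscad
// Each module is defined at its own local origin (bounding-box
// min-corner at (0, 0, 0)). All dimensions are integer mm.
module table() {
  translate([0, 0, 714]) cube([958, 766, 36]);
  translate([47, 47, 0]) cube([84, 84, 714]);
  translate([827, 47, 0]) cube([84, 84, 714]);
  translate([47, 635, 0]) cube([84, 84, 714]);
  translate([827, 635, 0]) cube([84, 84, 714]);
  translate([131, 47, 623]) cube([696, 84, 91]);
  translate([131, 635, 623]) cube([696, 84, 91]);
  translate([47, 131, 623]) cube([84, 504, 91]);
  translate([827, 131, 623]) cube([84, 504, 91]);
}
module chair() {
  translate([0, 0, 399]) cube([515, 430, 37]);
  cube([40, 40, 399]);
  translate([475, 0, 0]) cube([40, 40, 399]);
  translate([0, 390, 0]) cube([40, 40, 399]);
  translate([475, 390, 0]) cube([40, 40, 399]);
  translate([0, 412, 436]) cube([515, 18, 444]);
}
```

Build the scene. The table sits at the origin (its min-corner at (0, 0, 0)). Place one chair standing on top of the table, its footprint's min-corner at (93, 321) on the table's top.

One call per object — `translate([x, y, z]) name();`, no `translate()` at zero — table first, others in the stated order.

table();
translate([93, 321, 750]) chair();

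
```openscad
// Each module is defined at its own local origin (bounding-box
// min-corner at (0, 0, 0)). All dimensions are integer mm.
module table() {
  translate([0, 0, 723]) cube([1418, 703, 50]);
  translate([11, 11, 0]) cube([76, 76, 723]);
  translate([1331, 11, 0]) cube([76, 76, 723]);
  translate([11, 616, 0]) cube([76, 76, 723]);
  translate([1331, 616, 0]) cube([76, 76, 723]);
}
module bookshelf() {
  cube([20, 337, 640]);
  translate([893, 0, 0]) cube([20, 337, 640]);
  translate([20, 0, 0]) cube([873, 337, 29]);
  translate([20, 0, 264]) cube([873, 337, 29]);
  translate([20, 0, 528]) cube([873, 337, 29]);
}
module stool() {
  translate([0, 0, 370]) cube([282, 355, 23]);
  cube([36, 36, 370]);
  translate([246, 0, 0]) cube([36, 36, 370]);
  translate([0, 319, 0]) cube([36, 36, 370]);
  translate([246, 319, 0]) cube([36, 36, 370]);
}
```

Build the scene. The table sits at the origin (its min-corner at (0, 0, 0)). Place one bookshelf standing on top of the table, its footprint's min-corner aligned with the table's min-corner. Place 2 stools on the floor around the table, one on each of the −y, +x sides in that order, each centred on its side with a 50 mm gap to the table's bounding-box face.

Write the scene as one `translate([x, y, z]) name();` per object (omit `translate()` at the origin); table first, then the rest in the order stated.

table();
translate([0, 0, 773]) bookshelf();
translate([568, -405, 0]) stool();
translate([1468, 174, 0]) stool();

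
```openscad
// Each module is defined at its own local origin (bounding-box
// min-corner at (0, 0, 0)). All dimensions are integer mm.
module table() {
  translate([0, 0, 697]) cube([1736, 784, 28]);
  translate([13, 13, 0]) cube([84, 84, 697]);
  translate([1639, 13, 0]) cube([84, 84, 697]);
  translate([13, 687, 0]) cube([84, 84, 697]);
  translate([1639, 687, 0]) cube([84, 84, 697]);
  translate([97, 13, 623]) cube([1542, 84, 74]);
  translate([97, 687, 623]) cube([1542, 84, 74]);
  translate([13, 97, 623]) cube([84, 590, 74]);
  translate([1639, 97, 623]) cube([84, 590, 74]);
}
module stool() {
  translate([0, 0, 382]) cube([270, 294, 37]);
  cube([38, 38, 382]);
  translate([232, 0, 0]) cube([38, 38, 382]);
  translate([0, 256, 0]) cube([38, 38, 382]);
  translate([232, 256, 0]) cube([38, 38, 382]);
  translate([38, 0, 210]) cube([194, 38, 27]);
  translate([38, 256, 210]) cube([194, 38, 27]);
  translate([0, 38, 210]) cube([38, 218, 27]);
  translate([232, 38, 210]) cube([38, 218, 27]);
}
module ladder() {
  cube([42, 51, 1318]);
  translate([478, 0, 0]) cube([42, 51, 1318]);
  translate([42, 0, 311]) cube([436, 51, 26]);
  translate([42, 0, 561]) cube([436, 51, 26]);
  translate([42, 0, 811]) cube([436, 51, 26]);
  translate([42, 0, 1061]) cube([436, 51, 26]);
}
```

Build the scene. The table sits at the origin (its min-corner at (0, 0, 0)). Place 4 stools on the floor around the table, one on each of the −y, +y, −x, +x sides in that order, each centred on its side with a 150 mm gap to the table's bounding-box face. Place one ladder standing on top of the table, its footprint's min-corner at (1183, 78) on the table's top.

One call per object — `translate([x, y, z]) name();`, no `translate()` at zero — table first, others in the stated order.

table();
translate([733, -444, 0]) stool();
translate([733, 934, 0]) stool();
translate([-420, 245, 0]) stool();
translate([1886, 245, 0]) stool();
translate([1183, 78, 725]) ladder();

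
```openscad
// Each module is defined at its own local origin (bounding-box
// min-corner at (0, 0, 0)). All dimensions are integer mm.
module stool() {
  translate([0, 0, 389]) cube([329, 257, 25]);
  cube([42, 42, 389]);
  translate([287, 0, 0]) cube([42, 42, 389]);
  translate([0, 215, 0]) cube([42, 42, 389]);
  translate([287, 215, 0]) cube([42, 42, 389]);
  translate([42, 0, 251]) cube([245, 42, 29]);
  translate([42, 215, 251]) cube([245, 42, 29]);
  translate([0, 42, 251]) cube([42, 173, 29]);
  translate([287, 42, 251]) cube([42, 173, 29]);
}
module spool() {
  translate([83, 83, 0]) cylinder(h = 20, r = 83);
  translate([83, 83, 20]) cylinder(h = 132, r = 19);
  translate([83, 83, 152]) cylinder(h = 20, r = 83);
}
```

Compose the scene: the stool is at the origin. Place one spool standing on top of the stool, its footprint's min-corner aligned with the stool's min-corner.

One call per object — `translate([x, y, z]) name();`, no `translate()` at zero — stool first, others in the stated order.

stool();
translate([0, 0, 414]) spool();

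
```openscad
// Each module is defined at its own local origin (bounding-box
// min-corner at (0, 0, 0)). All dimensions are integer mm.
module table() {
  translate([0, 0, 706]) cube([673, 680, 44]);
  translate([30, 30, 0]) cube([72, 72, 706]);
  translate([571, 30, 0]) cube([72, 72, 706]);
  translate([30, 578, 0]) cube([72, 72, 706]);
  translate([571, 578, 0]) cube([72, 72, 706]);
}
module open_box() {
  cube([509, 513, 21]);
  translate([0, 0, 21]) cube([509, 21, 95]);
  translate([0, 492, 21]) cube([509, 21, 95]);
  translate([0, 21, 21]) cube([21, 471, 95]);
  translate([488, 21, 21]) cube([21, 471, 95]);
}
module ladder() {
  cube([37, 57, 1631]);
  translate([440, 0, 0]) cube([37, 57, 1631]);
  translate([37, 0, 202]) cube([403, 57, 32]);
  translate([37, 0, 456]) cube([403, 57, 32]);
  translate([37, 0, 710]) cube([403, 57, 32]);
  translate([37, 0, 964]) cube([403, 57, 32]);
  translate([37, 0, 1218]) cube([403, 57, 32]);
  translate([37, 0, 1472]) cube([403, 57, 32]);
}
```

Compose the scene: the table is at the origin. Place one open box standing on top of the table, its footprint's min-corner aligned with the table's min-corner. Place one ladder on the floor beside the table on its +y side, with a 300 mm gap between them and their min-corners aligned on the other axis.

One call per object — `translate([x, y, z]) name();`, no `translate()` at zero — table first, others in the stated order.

table();
translate([0, 0, 750]) open_box();
translate([0, 980, 0]) ladder();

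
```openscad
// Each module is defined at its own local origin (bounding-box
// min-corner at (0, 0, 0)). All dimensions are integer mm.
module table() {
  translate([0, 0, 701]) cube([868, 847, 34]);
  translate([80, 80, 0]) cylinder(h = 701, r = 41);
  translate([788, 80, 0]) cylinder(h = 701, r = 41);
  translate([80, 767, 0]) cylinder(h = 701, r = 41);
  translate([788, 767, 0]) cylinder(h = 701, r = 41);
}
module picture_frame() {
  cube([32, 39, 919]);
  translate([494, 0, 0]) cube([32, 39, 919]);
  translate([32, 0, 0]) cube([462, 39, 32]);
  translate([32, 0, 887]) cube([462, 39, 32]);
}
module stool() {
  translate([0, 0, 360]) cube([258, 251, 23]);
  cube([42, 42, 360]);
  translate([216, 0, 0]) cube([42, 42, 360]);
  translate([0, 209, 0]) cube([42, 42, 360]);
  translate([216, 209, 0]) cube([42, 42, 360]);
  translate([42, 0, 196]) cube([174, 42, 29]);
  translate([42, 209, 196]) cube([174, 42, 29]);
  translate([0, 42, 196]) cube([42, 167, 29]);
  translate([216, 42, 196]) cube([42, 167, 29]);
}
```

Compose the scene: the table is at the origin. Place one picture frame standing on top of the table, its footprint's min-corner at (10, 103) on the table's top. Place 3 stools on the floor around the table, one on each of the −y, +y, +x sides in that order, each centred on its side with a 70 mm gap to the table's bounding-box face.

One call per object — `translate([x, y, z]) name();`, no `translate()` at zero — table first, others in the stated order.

table();
translate([10, 103, 735]) picture_frame();
translate([305, -321, 0]) stool();
translate([305, 917, 0]) stool();
translate([938, 298, 0]) stool();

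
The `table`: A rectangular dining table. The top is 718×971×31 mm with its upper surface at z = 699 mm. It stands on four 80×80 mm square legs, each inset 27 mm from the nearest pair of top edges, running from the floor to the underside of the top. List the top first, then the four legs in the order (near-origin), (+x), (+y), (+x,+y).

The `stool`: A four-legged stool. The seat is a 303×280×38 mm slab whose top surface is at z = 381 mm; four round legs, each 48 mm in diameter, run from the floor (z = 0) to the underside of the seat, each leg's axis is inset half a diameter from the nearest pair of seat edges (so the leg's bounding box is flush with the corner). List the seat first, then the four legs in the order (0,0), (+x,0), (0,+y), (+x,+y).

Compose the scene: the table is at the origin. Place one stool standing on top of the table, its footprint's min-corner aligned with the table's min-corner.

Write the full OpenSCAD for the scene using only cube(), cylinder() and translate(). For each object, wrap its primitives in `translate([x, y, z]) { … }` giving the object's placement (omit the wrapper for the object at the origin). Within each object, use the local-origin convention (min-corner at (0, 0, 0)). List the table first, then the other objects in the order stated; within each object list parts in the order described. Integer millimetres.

translate([0, 0, 668]) cube([718, 971, 31]);
translate([27, 27, 0]) cube([80, 80, 668]);
translate([611, 27, 0]) cube([80, 80, 668]);
translate([27, 864, 0]) cube([80, 80, 668]);
translate([611, 864, 0]) cube([80, 80, 668]);
translate([0, 0, 699]) {
  translate([0, 0, 343]) cube([303, 280, 38]);
  translate([24, 24, 0]) cylinder(h = 343, r = 24);
  translate([279, 24, 0]) cylinder(h = 343, r = 24);
  translate([24, 256, 0]) cylinder(h = 343, r = 24);
  translate([279, 256, 0]) cylinder(h = 343, r = 24);
}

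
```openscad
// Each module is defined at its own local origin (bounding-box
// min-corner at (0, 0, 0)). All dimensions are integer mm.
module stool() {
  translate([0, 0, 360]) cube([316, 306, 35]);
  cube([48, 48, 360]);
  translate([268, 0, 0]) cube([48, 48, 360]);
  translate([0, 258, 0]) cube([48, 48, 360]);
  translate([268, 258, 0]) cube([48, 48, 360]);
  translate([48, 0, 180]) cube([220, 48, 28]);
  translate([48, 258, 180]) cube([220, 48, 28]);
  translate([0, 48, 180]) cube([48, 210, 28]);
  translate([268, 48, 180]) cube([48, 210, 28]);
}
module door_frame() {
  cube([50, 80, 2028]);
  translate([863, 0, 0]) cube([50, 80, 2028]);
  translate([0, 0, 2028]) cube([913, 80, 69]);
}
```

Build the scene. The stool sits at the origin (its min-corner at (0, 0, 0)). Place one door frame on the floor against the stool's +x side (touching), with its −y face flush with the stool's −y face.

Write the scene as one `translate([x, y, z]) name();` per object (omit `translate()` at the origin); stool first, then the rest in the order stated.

stool();
translate([316, 0, 0]) door_frame();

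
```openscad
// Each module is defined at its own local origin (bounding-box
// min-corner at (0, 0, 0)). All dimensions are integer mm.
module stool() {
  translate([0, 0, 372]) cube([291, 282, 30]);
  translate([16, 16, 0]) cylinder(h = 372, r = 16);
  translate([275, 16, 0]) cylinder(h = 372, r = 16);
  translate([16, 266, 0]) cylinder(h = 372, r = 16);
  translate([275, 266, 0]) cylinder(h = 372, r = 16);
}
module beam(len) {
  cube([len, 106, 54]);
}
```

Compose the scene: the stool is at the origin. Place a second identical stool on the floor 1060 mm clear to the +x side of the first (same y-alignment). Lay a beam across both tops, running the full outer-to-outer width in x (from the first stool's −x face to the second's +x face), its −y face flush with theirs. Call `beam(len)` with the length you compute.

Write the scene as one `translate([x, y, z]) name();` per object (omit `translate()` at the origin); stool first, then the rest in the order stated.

stool();
translate([1351, 0, 0]) stool();
translate([0, 0, 402]) beam(1642);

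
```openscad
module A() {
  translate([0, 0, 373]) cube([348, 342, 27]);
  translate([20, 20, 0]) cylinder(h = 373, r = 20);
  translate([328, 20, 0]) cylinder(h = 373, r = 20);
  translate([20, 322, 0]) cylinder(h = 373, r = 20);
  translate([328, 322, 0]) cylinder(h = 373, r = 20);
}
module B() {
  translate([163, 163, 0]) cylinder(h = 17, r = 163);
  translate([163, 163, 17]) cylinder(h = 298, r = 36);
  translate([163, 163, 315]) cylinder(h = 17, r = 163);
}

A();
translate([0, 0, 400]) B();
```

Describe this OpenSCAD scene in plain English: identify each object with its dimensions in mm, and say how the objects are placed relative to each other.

A is a four-legged stool. The seat is 348×342 mm, 27 mm thick, top at z = 400 mm. It stands on four round legs, each 40 mm in diameter, from z = 0 to the seat underside, each leg's axis is inset half a diameter from the nearest pair of seat edges (so the leg's bounding box is flush with the corner).

B is a spool: two coaxial disc flanges of radius 163 mm and thickness 17 mm, joined by a core cylinder of radius 36 mm and height 298 mm. The lower flange rests on z = 0 and the three cylinders share a vertical axis.

The spool is on top of the stool.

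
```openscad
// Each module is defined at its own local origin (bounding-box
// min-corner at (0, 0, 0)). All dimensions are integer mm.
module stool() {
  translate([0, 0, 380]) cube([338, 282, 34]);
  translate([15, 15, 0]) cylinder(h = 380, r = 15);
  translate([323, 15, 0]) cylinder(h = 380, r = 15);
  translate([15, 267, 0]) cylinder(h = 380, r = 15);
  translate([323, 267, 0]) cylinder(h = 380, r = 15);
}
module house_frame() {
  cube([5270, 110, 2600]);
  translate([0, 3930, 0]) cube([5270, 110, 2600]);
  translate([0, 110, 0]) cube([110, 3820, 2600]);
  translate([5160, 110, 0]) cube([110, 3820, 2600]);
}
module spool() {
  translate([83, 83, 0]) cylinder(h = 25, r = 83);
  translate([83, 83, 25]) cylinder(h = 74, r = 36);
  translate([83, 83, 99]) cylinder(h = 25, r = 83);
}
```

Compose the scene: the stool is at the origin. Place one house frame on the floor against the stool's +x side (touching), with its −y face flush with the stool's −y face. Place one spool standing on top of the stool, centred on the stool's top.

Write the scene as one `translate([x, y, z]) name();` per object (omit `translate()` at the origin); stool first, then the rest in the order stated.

stool();
translate([338, 0, 0]) house_frame();
translate([86, 58, 414]) spool();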